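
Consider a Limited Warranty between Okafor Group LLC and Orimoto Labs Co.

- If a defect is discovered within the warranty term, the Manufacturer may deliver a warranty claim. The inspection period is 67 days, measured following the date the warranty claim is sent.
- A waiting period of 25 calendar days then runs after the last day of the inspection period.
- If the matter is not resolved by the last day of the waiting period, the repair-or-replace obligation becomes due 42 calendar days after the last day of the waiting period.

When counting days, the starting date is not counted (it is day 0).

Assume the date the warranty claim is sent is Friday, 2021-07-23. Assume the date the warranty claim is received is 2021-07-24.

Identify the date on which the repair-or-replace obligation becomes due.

2021-12-04

The last day of the inspection period: 2021-07-23 + 67 days = 2021-09-28.
The last day of the waiting period: 25 calendar days after 2021-09-28 is 2021-10-23.
The date on which the repair-or-replace obligation becomes due: 2021-10-23 + 42 days = 2021-12-04.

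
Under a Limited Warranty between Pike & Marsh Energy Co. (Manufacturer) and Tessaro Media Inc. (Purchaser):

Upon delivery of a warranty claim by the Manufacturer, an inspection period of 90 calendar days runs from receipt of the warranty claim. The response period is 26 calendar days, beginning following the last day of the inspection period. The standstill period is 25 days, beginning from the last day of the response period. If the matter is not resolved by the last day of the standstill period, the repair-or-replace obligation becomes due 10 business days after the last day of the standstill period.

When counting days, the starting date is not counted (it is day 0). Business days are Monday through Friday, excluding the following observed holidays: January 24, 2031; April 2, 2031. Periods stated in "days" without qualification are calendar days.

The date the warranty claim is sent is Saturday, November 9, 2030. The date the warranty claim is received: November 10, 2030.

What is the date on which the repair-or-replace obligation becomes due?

The last day of the inspection period: November 10, 2030 + 90 days = February 8, 2031.
The last day of the response period: 26 calendar days after February 8, 2031 is March 6, 2031.
The last day of the standstill period: 25 calendar days after March 6, 2031 is March 31, 2031.
The date on which the repair-or-replace obligation becomes due: 10 business days after Monday, March 31, 2031, skipping weekends and the listed holiday on Apr 2 — Apr 1, Apr 3, Apr 4, Apr 7, Apr 8, Apr 9, Apr 10, Apr 11, Apr 14, Apr 15 — lands on Tuesday, April 15, 2031.

April 15, 2031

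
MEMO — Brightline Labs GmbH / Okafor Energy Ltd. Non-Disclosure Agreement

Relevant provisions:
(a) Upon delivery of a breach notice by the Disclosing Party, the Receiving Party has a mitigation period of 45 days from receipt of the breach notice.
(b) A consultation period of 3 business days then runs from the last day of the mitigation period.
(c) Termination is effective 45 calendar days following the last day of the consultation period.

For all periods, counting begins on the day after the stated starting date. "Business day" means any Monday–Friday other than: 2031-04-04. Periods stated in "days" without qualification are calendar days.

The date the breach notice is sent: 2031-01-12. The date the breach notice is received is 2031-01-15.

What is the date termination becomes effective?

2031-04-19

The last day of the mitigation period: 2031-01-15 + 45 days = 2031-03-01.
The last day of the consultation period: 3 business days after Saturday, 2031-03-01, skipping weekends — Mar 3, Mar 4, Mar 5 — lands on Wednesday, 2031-03-05.
The date termination becomes effective: 45 calendar days after 2031-03-05 is 2031-04-19.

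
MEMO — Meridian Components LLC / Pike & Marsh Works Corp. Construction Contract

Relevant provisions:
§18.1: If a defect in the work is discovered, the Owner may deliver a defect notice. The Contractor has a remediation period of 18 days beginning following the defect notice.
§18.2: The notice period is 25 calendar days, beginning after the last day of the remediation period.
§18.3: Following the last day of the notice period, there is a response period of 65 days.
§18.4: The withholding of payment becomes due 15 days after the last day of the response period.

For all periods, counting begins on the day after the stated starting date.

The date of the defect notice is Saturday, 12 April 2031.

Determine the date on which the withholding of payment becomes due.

13 August 2031

The last day of the remediation period: 18 calendar days after 12 April 2031 is 30 April 2031.
Adding 25 calendar days to 30 April 2031 gives 25 May 2031, which is the last day of the notice period.
The last day of the response period: 25 May 2031 + 65 days = 29 July 2031.
Adding 15 calendar days to 29 July 2031 gives 13 August 2031, which is the date on which the withholding of payment becomes due.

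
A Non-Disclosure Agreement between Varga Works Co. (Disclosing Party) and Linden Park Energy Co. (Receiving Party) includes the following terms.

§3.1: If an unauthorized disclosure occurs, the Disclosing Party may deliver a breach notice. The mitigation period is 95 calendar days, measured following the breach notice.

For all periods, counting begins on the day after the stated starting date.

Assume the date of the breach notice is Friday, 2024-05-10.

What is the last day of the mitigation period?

2024-08-13

Adding 95 calendar days to 2024-05-10 gives 2024-08-13, which is the last day of the mitigation period.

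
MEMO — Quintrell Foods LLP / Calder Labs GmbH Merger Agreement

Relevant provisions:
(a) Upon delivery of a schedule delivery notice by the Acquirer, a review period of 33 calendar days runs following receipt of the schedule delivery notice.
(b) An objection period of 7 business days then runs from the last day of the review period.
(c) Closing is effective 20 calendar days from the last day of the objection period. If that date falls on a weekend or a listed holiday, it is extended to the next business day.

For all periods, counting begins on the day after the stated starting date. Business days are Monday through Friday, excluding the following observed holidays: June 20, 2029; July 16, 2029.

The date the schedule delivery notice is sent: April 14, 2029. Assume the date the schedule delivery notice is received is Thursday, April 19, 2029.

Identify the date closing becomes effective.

June 21, 2029

Adding 33 calendar days to April 19, 2029 gives May 22, 2029, which is the last day of the review period.
The last day of the objection period: counting 7 business days from Tuesday, May 22, 2029 (May 23, May 24, May 25, May 28, May 29, May 30, May 31, skipping weekends) reaches Thursday, May 31, 2029.
Adding 20 calendar days to May 31, 2029 gives June 20, 2029, which is the date closing becomes effective. That falls on Wednesday, a listed holiday, so it rolls to the next business day, Thursday, June 21, 2029.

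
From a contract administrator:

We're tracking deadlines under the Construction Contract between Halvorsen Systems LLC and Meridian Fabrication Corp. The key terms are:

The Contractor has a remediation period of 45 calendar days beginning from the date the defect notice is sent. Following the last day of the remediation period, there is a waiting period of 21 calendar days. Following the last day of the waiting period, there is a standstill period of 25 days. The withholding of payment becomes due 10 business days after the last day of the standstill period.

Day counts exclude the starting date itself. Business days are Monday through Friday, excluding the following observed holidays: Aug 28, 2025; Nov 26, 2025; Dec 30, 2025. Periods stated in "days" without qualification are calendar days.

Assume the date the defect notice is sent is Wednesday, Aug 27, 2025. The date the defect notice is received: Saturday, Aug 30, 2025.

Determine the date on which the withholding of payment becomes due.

Dec 10, 2025

The last day of the remediation period: Aug 27, 2025 + 45 days = Oct 11, 2025.
The last day of the waiting period: Oct 11, 2025 + 21 days = Nov 1, 2025.
Adding 25 calendar days to Nov 1, 2025 gives Nov 26, 2025, which is the last day of the standstill period.
The date on which the withholding of payment becomes due: counting 10 business days from Wednesday, Nov 26, 2025 (Nov 27, Nov 28, Dec 1, Dec 2, Dec 3, Dec 4, Dec 5, Dec 8, Dec 9, Dec 10, skipping weekends) reaches Wednesday, Dec 10, 2025.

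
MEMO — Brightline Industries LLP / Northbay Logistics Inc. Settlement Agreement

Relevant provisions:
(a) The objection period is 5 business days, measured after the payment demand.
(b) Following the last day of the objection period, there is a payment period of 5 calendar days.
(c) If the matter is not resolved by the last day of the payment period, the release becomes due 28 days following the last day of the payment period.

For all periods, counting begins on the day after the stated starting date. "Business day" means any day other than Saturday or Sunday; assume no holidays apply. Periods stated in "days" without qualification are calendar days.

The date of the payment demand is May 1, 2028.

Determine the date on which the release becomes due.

From Monday, May 1, 2028, 5 business days (May 2, May 3, May 4, May 5, May 8, skipping weekends) brings us to Monday, May 8, 2028, which is the last day of the objection period.
The last day of the payment period: May 8, 2028 + 5 days = May 13, 2028.
Adding 28 calendar days to May 13, 2028 gives June 10, 2028, which is the date on which the release becomes due.

June 10, 2028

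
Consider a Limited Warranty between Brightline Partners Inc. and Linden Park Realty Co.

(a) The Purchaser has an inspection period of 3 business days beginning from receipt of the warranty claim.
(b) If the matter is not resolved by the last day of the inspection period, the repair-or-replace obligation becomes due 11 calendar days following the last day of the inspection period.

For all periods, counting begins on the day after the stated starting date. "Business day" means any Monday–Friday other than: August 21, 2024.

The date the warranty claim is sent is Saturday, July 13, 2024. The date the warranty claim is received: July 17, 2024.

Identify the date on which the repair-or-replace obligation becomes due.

The last day of the inspection period: counting 3 business days from Wednesday, July 17, 2024 (Jul 18, Jul 19, Jul 22, skipping weekends) reaches Monday, July 22, 2024.
Adding 11 calendar days to July 22, 2024 gives August 2, 2024, which is the date on which the repair-or-replace obligation becomes due.

August 2, 2024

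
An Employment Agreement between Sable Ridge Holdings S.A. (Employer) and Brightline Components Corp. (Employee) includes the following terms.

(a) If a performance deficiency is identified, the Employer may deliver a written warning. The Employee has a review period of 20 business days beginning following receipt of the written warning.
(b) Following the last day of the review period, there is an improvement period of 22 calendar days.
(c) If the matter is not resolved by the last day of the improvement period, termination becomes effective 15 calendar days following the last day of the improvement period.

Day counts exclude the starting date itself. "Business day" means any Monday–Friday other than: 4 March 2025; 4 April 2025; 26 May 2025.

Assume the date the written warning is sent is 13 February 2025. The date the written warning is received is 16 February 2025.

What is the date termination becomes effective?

23 April 2025

From Sunday, 16 February 2025, 20 business days (Feb 17, Feb 18, Feb 19, Feb 20, …, Mar 13, Mar 14, Mar 17, skipping weekends and the listed holiday on Mar 4) brings us to Monday, 17 March 2025, which is the last day of the review period.
The last day of the improvement period: 22 calendar days after 17 March 2025 is 8 April 2025.
Adding 15 calendar days to 8 April 2025 gives 23 April 2025, which is the date termination becomes effective.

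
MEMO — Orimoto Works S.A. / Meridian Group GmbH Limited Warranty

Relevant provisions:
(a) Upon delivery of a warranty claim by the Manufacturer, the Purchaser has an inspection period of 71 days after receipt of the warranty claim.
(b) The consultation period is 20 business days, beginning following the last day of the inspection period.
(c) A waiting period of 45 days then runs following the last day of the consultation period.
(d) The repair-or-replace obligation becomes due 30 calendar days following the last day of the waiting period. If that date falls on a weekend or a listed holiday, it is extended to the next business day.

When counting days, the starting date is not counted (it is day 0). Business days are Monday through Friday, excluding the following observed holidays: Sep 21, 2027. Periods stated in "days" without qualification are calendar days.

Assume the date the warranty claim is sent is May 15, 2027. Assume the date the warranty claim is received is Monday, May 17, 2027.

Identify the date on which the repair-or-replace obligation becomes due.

The last day of the inspection period: May 17, 2027 + 71 days = Jul 27, 2027.
The last day of the consultation period: counting 20 business days from Tuesday, Jul 27, 2027 (Jul 28, Jul 29, Jul 30, Aug 2, …, Aug 20, Aug 23, Aug 24, skipping weekends) reaches Tuesday, Aug 24, 2027.
The last day of the waiting period: Aug 24, 2027 + 45 days = Oct 8, 2027.
The date on which the repair-or-replace obligation becomes due: Oct 8, 2027 + 30 days = Nov 7, 2027. That falls on a Sunday, so it rolls to the next business day, Monday, Nov 8, 2027.

Nov 8, 2027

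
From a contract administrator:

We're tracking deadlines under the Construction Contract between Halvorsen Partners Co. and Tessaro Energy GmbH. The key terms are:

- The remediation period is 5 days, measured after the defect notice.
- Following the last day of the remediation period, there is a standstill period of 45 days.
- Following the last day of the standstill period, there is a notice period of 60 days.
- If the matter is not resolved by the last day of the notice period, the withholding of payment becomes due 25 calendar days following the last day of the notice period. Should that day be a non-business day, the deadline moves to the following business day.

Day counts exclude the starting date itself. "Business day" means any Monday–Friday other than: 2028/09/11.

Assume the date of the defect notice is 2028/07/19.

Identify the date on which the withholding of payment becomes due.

2028/12/01

The last day of the remediation period: 2028/07/19 + 5 days = 2028/07/24.
The last day of the standstill period: 2028/07/24 + 45 days = 2028/09/07.
The last day of the notice period: 60 calendar days after 2028/09/07 is 2028/11/06.
Adding 25 calendar days to 2028/11/06 gives 2028/12/01, which is the date on which the withholding of payment becomes due. 2028/12/01 is a Friday and is not a listed holiday, so no roll-forward applies.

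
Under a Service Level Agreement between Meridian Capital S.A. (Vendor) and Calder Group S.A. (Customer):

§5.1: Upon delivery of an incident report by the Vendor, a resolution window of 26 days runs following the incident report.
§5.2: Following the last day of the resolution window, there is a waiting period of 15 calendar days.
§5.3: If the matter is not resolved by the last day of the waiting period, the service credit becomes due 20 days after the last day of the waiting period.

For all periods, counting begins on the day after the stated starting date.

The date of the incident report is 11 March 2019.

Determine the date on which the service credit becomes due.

The last day of the resolution window: 11 March 2019 + 26 days = 6 April 2019.
Adding 15 calendar days to 6 April 2019 gives 21 April 2019, which is the last day of the waiting period.
Adding 20 calendar days to 21 April 2019 gives 11 May 2019, which is the date on which the service credit becomes due.

11 May 2019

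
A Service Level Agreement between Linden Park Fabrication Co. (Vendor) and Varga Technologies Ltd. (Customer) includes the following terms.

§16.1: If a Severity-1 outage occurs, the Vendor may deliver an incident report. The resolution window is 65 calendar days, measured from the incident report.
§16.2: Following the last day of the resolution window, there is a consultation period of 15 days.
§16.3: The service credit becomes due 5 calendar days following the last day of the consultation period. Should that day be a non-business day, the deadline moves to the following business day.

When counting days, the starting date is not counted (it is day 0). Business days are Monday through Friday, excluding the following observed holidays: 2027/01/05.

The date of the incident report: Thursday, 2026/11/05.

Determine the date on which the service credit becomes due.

Adding 65 calendar days to 2026/11/05 gives 2027/01/09, which is the last day of the resolution window.
Adding 15 calendar days to 2027/01/09 gives 2027/01/24, which is the last day of the consultation period.
The date on which the service credit becomes due: 5 calendar days after 2027/01/24 is 2027/01/29. 2027/01/29 is a Friday and is not a listed holiday, so no roll-forward applies.

2027/01/29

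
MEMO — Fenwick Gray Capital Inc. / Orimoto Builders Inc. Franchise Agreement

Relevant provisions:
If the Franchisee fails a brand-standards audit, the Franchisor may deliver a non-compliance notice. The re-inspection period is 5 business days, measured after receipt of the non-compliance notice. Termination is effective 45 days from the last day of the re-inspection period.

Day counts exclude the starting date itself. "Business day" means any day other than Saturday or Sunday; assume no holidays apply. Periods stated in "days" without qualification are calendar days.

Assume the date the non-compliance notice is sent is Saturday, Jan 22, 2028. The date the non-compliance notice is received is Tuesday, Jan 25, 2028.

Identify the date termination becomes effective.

Mar 17, 2028

From Tuesday, Jan 25, 2028, 5 business days (Jan 26, Jan 27, Jan 28, Jan 31, Feb 1, skipping weekends) brings us to Tuesday, Feb 1, 2028, which is the last day of the re-inspection period.
Adding 45 calendar days to Feb 1, 2028 gives Mar 17, 2028, which is the date termination becomes effective.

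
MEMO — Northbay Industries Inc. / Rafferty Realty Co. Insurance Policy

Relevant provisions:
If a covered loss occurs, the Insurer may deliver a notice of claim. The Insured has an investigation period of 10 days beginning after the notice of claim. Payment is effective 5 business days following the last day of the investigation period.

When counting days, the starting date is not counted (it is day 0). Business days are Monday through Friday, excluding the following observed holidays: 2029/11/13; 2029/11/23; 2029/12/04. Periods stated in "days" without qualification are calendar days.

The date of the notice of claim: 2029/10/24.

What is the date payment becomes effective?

2029/11/09

Adding 10 calendar days to 2029/10/24 gives 2029/11/03, which is the last day of the investigation period.
The date payment becomes effective: counting 5 business days from Saturday, 2029/11/03 (Nov 5, Nov 6, Nov 7, Nov 8, Nov 9, skipping weekends) reaches Friday, 2029/11/09.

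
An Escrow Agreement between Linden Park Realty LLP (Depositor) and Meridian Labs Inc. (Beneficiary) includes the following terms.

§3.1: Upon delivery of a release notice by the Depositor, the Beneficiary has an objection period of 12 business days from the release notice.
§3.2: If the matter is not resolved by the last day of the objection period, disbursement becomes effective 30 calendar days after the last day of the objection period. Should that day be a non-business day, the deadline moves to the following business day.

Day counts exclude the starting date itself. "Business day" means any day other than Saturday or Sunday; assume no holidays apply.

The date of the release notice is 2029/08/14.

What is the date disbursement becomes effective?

From Tuesday, 2029/08/14, 12 business days (Aug 15, Aug 16, Aug 17, Aug 20, …, Aug 28, Aug 29, Aug 30, skipping weekends) brings us to Thursday, 2029/08/30, which is the last day of the objection period.
Adding 30 calendar days to 2029/08/30 gives 2029/09/29, which is the date disbursement becomes effective. That falls on a Saturday, so it rolls to the next business day, Monday, 2029/10/01.

2029/10/01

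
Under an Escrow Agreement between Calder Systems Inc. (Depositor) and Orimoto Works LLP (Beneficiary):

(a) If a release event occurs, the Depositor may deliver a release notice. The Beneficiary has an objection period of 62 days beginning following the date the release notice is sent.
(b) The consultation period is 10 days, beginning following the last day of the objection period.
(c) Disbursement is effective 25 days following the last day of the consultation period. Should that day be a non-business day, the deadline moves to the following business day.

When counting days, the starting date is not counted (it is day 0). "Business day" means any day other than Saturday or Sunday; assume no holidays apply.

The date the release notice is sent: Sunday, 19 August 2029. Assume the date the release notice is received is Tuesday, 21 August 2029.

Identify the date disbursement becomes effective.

26 November 2029

The last day of the objection period: 19 August 2029 + 62 days = 20 October 2029.
The last day of the consultation period: 20 October 2029 + 10 days = 30 October 2029.
The date disbursement becomes effective: 25 calendar days after 30 October 2029 is 24 November 2029. That falls on a Saturday, so it rolls to the next business day, Monday, 26 November 2029.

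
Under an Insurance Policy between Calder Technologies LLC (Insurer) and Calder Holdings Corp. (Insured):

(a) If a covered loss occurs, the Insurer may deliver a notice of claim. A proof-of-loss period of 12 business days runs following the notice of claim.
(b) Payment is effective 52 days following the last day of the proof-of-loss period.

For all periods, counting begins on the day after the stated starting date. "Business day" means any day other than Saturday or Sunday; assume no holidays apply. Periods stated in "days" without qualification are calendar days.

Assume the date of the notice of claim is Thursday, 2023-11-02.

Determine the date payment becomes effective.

From Thursday, 2023-11-02, 12 business days (Nov 3, Nov 6, Nov 7, Nov 8, …, Nov 16, Nov 17, Nov 20, skipping weekends) brings us to Monday, 2023-11-20, which is the last day of the proof-of-loss period.
The date payment becomes effective: 2023-11-20 + 52 days = 2024-01-11.

2024-01-11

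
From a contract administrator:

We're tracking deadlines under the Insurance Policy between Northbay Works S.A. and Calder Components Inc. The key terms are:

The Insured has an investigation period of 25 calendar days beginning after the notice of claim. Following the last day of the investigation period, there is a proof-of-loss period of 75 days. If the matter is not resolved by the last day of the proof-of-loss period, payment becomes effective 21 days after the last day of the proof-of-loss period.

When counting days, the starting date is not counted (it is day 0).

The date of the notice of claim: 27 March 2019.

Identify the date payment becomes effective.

Adding 25 calendar days to 27 March 2019 gives 21 April 2019, which is the last day of the investigation period.
Adding 75 calendar days to 21 April 2019 gives 5 July 2019, which is the last day of the proof-of-loss period.
Adding 21 calendar days to 5 July 2019 gives 26 July 2019, which is the date payment becomes effective.

26 July 2019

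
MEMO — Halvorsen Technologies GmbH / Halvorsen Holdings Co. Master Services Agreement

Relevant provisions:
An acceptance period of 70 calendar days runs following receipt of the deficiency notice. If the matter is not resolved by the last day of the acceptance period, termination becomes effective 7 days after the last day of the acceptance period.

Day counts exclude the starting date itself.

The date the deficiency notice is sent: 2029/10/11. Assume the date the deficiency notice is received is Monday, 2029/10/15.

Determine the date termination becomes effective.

2029/12/31

Adding 70 calendar days to 2029/10/15 gives 2029/12/24, which is the last day of the acceptance period.
Adding 7 calendar days to 2029/12/24 gives 2029/12/31, which is the date termination becomes effective.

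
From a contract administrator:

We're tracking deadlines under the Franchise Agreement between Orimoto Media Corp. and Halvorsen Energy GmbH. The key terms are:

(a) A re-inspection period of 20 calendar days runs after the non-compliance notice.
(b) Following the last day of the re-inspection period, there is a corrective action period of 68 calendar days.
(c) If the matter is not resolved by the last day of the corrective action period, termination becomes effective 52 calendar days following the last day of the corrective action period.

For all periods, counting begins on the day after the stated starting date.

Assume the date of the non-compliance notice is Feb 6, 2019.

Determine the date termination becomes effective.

Jun 26, 2019

The last day of the re-inspection period: 20 calendar days after Feb 6, 2019 is Feb 26, 2019.
The last day of the corrective action period: 68 calendar days after Feb 26, 2019 is May 5, 2019.
The date termination becomes effective: May 5, 2019 + 52 days = Jun 26, 2019.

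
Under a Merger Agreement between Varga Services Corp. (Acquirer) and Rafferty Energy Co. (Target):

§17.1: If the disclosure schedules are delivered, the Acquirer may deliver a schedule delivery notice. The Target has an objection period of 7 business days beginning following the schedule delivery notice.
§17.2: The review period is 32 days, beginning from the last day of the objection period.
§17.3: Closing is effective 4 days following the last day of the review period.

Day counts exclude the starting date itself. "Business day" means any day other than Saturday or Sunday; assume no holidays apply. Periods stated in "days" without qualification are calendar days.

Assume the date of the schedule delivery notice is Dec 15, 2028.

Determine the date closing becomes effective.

Jan 31, 2029

The last day of the objection period: 7 business days after Friday, Dec 15, 2028, skipping weekends — Dec 18, Dec 19, Dec 20, Dec 21, Dec 22, Dec 25, Dec 26 — lands on Tuesday, Dec 26, 2028.
The last day of the review period: Dec 26, 2028 + 32 days = Jan 27, 2029.
The date closing becomes effective: 4 calendar days after Jan 27, 2029 is Jan 31, 2029.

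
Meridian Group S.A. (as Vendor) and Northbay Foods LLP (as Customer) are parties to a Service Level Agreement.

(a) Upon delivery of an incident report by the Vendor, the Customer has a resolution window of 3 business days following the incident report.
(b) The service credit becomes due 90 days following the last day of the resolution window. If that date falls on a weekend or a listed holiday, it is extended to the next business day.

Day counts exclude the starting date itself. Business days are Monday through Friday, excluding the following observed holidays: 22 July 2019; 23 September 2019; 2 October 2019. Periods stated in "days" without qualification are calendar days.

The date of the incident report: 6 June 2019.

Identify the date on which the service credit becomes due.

9 September 2019

The last day of the resolution window: 3 business days after Thursday, 6 June 2019, skipping weekends — Jun 7, Jun 10, Jun 11 — lands on Tuesday, 11 June 2019.
Adding 90 calendar days to 11 June 2019 gives 9 September 2019, which is the date on which the service credit becomes due. 9 September 2019 is a Monday and is not a listed holiday, so no roll-forward applies.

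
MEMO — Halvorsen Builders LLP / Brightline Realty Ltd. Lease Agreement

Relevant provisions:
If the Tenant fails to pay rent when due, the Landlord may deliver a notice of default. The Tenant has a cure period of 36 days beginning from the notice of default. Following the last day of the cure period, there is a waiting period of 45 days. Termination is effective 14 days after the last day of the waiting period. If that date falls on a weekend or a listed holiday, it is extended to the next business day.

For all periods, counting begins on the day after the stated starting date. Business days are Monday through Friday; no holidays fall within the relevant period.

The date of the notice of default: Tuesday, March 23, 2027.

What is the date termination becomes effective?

The last day of the cure period: March 23, 2027 + 36 days = April 28, 2027.
The last day of the waiting period: April 28, 2027 + 45 days = June 12, 2027.
The date termination becomes effective: 14 calendar days after June 12, 2027 is June 26, 2027. That falls on a Saturday, so it rolls to the next business day, Monday, June 28, 2027.

June 28, 2027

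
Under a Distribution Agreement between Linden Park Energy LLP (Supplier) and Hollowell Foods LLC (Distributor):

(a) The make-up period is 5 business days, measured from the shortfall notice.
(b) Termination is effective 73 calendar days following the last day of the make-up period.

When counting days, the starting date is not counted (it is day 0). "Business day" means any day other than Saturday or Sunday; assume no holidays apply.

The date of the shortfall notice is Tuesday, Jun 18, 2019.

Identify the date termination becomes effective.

The last day of the make-up period: counting 5 business days from Tuesday, Jun 18, 2019 (Jun 19, Jun 20, Jun 21, Jun 24, Jun 25, skipping weekends) reaches Tuesday, Jun 25, 2019.
The date termination becomes effective: 73 calendar days after Jun 25, 2019 is Sep 6, 2019.

Sep 6, 2019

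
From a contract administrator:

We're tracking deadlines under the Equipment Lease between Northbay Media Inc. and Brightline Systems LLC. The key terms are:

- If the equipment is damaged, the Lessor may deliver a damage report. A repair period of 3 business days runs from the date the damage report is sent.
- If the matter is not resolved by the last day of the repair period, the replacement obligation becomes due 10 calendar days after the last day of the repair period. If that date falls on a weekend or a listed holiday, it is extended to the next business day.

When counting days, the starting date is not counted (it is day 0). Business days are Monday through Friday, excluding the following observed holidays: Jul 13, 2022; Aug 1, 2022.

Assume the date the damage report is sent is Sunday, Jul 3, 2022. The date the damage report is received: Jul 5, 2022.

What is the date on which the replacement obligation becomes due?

Jul 18, 2022

From Sunday, Jul 3, 2022, 3 business days (Jul 4, Jul 5, Jul 6, skipping weekends) brings us to Wednesday, Jul 6, 2022, which is the last day of the repair period.
The date on which the replacement obligation becomes due: 10 calendar days after Jul 6, 2022 is Jul 16, 2022. That falls on a Saturday, so it rolls to the next business day, Monday, Jul 18, 2022.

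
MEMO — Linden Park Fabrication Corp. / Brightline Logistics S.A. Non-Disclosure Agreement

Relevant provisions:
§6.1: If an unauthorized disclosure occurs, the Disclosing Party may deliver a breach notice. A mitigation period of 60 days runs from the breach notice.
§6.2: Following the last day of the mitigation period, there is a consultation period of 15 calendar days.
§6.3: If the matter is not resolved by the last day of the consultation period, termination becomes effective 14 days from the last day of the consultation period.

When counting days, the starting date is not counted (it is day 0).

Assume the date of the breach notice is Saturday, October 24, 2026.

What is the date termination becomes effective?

January 21, 2027

The last day of the mitigation period: October 24, 2026 + 60 days = December 23, 2026.
The last day of the consultation period: 15 calendar days after December 23, 2026 is January 7, 2027.
The date termination becomes effective: January 7, 2027 + 14 days = January 21, 2027.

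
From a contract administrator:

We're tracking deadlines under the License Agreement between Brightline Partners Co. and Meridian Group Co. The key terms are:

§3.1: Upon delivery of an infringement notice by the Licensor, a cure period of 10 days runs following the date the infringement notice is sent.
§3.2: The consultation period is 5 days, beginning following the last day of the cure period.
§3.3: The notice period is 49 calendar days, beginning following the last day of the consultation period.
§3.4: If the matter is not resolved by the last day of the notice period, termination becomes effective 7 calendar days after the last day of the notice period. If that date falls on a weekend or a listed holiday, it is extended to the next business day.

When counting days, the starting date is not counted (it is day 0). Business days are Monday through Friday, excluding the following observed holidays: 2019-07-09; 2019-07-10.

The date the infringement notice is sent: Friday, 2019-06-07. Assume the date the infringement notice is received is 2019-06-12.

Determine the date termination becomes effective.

2019-08-19

The last day of the cure period: 2019-06-07 + 10 days = 2019-06-17.
The last day of the consultation period: 2019-06-17 + 5 days = 2019-06-22.
The last day of the notice period: 2019-06-22 + 49 days = 2019-08-10.
The date termination becomes effective: 7 calendar days after 2019-08-10 is 2019-08-17. That falls on a Saturday, so it rolls to the next business day, Monday, 2019-08-19.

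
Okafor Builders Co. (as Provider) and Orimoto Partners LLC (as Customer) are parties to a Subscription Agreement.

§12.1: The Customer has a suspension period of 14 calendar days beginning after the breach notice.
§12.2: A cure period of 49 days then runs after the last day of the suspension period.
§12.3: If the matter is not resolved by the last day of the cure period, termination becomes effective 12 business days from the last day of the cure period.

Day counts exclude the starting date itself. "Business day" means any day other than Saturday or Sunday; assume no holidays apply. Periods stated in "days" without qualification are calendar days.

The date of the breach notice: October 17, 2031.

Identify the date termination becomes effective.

January 6, 2032

Adding 14 calendar days to October 17, 2031 gives October 31, 2031, which is the last day of the suspension period.
Adding 49 calendar days to October 31, 2031 gives December 19, 2031, which is the last day of the cure period.
The date termination becomes effective: 12 business days after Friday, December 19, 2031, skipping weekends — Dec 22, Dec 23, Dec 24, Dec 25, …, Jan 2, Jan 5, Jan 6 — lands on Tuesday, January 6, 2032.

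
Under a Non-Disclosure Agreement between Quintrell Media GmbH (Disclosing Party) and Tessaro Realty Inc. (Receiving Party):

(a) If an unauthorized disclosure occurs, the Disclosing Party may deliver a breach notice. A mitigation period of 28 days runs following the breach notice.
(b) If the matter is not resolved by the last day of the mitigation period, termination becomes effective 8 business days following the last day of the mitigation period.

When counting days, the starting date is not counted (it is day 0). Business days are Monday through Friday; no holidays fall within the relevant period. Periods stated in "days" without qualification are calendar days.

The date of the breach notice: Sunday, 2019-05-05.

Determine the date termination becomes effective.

The last day of the mitigation period: 28 calendar days after 2019-05-05 is 2019-06-02.
The date termination becomes effective: 8 business days after Sunday, 2019-06-02, skipping weekends — Jun 3, Jun 4, Jun 5, Jun 6, Jun 7, Jun 10, Jun 11, Jun 12 — lands on Wednesday, 2019-06-12.

2019-06-12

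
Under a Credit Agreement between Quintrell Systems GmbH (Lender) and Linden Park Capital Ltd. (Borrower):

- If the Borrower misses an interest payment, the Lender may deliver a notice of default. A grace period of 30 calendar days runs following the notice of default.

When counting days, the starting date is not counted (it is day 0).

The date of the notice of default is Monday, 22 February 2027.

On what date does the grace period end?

24 March 2027

Adding 30 calendar days to 22 February 2027 gives 24 March 2027, which is the last day of the grace period.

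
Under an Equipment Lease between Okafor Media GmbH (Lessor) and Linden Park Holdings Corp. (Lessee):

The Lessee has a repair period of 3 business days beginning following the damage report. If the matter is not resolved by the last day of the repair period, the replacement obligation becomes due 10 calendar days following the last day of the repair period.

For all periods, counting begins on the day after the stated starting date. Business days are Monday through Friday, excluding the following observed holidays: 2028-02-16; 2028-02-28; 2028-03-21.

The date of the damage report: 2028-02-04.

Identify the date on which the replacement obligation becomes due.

From Friday, 2028-02-04, 3 business days (Feb 7, Feb 8, Feb 9, skipping weekends) brings us to Wednesday, 2028-02-09, which is the last day of the repair period.
Adding 10 calendar days to 2028-02-09 gives 2028-02-19, which is the date on which the replacement obligation becomes due.

2028-02-19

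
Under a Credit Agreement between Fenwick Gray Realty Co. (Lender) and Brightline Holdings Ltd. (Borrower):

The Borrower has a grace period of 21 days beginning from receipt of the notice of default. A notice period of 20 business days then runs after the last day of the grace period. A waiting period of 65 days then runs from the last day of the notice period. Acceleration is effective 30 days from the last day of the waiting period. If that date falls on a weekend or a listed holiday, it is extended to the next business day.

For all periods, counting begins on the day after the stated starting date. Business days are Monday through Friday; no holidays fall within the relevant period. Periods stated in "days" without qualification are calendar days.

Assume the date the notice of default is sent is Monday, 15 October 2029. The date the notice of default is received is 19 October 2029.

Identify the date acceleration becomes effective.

The last day of the grace period: 21 calendar days after 19 October 2029 is 9 November 2029.
From Friday, 9 November 2029, 20 business days (Nov 12, Nov 13, Nov 14, Nov 15, …, Dec 5, Dec 6, Dec 7, skipping weekends) brings us to Friday, 7 December 2029, which is the last day of the notice period.
The last day of the waiting period: 7 December 2029 + 65 days = 10 February 2030.
Adding 30 calendar days to 10 February 2030 gives 12 March 2030, which is the date acceleration becomes effective. 12 March 2030 is a Tuesday, so no roll-forward applies.

12 March 2030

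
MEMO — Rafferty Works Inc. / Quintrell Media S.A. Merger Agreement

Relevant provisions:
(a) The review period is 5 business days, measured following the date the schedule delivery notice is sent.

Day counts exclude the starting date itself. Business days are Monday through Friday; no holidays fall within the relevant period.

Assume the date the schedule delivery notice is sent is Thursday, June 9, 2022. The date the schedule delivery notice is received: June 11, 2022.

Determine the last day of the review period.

The last day of the review period: counting 5 business days from Thursday, June 9, 2022 (Jun 10, Jun 13, Jun 14, Jun 15, Jun 16, skipping weekends) reaches Thursday, June 16, 2022.

June 16, 2022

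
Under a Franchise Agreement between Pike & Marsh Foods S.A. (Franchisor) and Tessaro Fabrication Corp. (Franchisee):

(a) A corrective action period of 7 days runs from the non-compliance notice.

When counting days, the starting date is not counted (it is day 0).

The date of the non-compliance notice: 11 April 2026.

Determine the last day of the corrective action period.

The last day of the corrective action period: 11 April 2026 + 7 days = 18 April 2026.

18 April 2026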